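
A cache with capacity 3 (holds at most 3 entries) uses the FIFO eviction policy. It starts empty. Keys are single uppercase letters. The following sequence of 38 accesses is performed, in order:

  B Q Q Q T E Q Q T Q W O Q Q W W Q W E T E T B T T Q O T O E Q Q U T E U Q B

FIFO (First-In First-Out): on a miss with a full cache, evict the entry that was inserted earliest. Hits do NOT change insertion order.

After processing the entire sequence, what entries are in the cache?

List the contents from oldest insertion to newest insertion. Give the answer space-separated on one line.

Answer: E Q B

Derivation:
FIFO simulation (capacity=3):
  1. access B: MISS. Cache (old->new): [B]
  2. access Q: MISS. Cache (old->new): [B Q]
  3. access Q: HIT. Cache (old->new): [B Q]
  4. access Q: HIT. Cache (old->new): [B Q]
  5. access T: MISS. Cache (old->new): [B Q T]
  6. access E: MISS, evict B. Cache (old->new): [Q T E]
  7. access Q: HIT. Cache (old->new): [Q T E]
  8. access Q: HIT. Cache (old->new): [Q T E]
  9. access T: HIT. Cache (old->new): [Q T E]
  10. access Q: HIT. Cache (old->new): [Q T E]
  11. access W: MISS, evict Q. Cache (old->new): [T E W]
  12. access O: MISS, evict T. Cache (old->new): [E W O]
  13. access Q: MISS, evict E. Cache (old->new): [W O Q]
  14. access Q: HIT. Cache (old->new): [W O Q]
  15. access W: HIT. Cache (old->new): [W O Q]
  16. access W: HIT. Cache (old->new): [W O Q]
  17. access Q: HIT. Cache (old->new): [W O Q]
  18. access W: HIT. Cache (old->new): [W O Q]
  19. access E: MISS, evict W. Cache (old->new): [O Q E]
  20. access T: MISS, evict O. Cache (old->new): [Q E T]
  21. access E: HIT. Cache (old->new): [Q E T]
  22. access T: HIT. Cache (old->new): [Q E T]
  23. access B: MISS, evict Q. Cache (old->new): [E T B]
  24. access T: HIT. Cache (old->new): [E T B]
  25. access T: HIT. Cache (old->new): [E T B]
  26. access Q: MISS, evict E. Cache (old->new): [T B Q]
  27. access O: MISS, evict T. Cache (old->new): [B Q O]
  28. access T: MISS, evict B. Cache (old->new): [Q O T]
  29. access O: HIT. Cache (old->new): [Q O T]
  30. access E: MISS, evict Q. Cache (old->new): [O T E]
  31. access Q: MISS, evict O. Cache (old->new): [T E Q]
  32. access Q: HIT. Cache (old->new): [T E Q]
  33. access U: MISS, evict T. Cache (old->new): [E Q U]
  34. access T: MISS, evict E. Cache (old->new): [Q U T]
  35. access E: MISS, evict Q. Cache (old->new): [U T E]
  36. access U: HIT. Cache (old->new): [U T E]
  37. access Q: MISS, evict U. Cache (old->new): [T E Q]
  38. access B: MISS, evict T. Cache (old->new): [E Q B]
Total: 18 hits, 20 misses, 17 evictions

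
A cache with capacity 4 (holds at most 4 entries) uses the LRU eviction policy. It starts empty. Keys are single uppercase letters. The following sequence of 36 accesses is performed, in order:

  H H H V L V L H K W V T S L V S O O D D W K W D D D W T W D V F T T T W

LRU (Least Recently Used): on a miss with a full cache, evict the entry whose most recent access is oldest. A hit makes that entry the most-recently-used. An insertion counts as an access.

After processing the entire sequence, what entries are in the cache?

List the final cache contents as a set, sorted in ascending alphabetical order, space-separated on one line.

Answer: F T V W

Derivation:
LRU simulation (capacity=4):
  1. access H: MISS. Cache (LRU->MRU): [H]
  2. access H: HIT. Cache (LRU->MRU): [H]
  3. access H: HIT. Cache (LRU->MRU): [H]
  4. access V: MISS. Cache (LRU->MRU): [H V]
  5. access L: MISS. Cache (LRU->MRU): [H V L]
  6. access V: HIT. Cache (LRU->MRU): [H L V]
  7. access L: HIT. Cache (LRU->MRU): [H V L]
  8. access H: HIT. Cache (LRU->MRU): [V L H]
  9. access K: MISS. Cache (LRU->MRU): [V L H K]
  10. access W: MISS, evict V. Cache (LRU->MRU): [L H K W]
  11. access V: MISS, evict L. Cache (LRU->MRU): [H K W V]
  12. access T: MISS, evict H. Cache (LRU->MRU): [K W V T]
  13. access S: MISS, evict K. Cache (LRU->MRU): [W V T S]
  14. access L: MISS, evict W. Cache (LRU->MRU): [V T S L]
  15. access V: HIT. Cache (LRU->MRU): [T S L V]
  16. access S: HIT. Cache (LRU->MRU): [T L V S]
  17. access O: MISS, evict T. Cache (LRU->MRU): [L V S O]
  18. access O: HIT. Cache (LRU->MRU): [L V S O]
  19. access D: MISS, evict L. Cache (LRU->MRU): [V S O D]
  20. access D: HIT. Cache (LRU->MRU): [V S O D]
  21. access W: MISS, evict V. Cache (LRU->MRU): [S O D W]
  22. access K: MISS, evict S. Cache (LRU->MRU): [O D W K]
  23. access W: HIT. Cache (LRU->MRU): [O D K W]
  24. access D: HIT. Cache (LRU->MRU): [O K W D]
  25. access D: HIT. Cache (LRU->MRU): [O K W D]
  26. access D: HIT. Cache (LRU->MRU): [O K W D]
  27. access W: HIT. Cache (LRU->MRU): [O K D W]
  28. access T: MISS, evict O. Cache (LRU->MRU): [K D W T]
  29. access W: HIT. Cache (LRU->MRU): [K D T W]
  30. access D: HIT. Cache (LRU->MRU): [K T W D]
  31. access V: MISS, evict K. Cache (LRU->MRU): [T W D V]
  32. access F: MISS, evict T. Cache (LRU->MRU): [W D V F]
  33. access T: MISS, evict W. Cache (LRU->MRU): [D V F T]
  34. access T: HIT. Cache (LRU->MRU): [D V F T]
  35. access T: HIT. Cache (LRU->MRU): [D V F T]
  36. access W: MISS, evict D. Cache (LRU->MRU): [V F T W]
Total: 18 hits, 18 misses, 14 evictions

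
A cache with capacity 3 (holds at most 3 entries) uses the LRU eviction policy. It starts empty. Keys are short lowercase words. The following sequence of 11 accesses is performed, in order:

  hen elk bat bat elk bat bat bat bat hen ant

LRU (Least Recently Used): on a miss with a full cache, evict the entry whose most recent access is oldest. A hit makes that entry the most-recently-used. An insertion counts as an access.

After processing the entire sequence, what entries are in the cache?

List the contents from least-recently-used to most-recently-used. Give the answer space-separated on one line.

Answer: bat hen ant

Derivation:
LRU simulation (capacity=3):
  1. access hen: MISS. Cache (LRU->MRU): [hen]
  2. access elk: MISS. Cache (LRU->MRU): [hen elk]
  3. access bat: MISS. Cache (LRU->MRU): [hen elk bat]
  4. access bat: HIT. Cache (LRU->MRU): [hen elk bat]
  5. access elk: HIT. Cache (LRU->MRU): [hen bat elk]
  6. access bat: HIT. Cache (LRU->MRU): [hen elk bat]
  7. access bat: HIT. Cache (LRU->MRU): [hen elk bat]
  8. access bat: HIT. Cache (LRU->MRU): [hen elk bat]
  9. access bat: HIT. Cache (LRU->MRU): [hen elk bat]
  10. access hen: HIT. Cache (LRU->MRU): [elk bat hen]
  11. access ant: MISS, evict elk. Cache (LRU->MRU): [bat hen ant]
Total: 7 hits, 4 misses, 1 evictions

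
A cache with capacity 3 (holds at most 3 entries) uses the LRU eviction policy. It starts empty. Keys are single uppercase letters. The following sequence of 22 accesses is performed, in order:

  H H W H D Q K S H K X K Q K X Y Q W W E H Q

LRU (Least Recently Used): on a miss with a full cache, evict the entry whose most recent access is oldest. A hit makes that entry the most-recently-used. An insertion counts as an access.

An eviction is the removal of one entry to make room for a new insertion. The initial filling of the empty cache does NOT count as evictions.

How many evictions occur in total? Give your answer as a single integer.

LRU simulation (capacity=3):
  1. access H: MISS. Cache (LRU->MRU): [H]
  2. access H: HIT. Cache (LRU->MRU): [H]
  3. access W: MISS. Cache (LRU->MRU): [H W]
  4. access H: HIT. Cache (LRU->MRU): [W H]
  5. access D: MISS. Cache (LRU->MRU): [W H D]
  6. access Q: MISS, evict W. Cache (LRU->MRU): [H D Q]
  7. access K: MISS, evict H. Cache (LRU->MRU): [D Q K]
  8. access S: MISS, evict D. Cache (LRU->MRU): [Q K S]
  9. access H: MISS, evict Q. Cache (LRU->MRU): [K S H]
  10. access K: HIT. Cache (LRU->MRU): [S H K]
  11. access X: MISS, evict S. Cache (LRU->MRU): [H K X]
  12. access K: HIT. Cache (LRU->MRU): [H X K]
  13. access Q: MISS, evict H. Cache (LRU->MRU): [X K Q]
  14. access K: HIT. Cache (LRU->MRU): [X Q K]
  15. access X: HIT. Cache (LRU->MRU): [Q K X]
  16. access Y: MISS, evict Q. Cache (LRU->MRU): [K X Y]
  17. access Q: MISS, evict K. Cache (LRU->MRU): [X Y Q]
  18. access W: MISS, evict X. Cache (LRU->MRU): [Y Q W]
  19. access W: HIT. Cache (LRU->MRU): [Y Q W]
  20. access E: MISS, evict Y. Cache (LRU->MRU): [Q W E]
  21. access H: MISS, evict Q. Cache (LRU->MRU): [W E H]
  22. access Q: MISS, evict W. Cache (LRU->MRU): [E H Q]
Total: 7 hits, 15 misses, 12 evictions

Answer: 12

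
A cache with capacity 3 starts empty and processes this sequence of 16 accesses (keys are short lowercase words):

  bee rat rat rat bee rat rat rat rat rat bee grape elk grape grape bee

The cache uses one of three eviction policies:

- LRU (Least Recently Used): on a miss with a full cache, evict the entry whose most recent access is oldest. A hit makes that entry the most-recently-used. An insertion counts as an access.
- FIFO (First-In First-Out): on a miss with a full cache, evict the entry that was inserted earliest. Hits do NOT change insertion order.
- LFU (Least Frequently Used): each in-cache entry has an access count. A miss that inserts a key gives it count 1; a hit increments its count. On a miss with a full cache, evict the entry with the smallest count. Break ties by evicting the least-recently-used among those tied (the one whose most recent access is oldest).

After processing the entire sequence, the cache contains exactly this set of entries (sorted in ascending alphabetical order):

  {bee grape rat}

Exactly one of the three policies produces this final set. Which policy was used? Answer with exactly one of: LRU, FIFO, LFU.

Answer: LFU

Derivation:
Simulating under each policy and comparing final sets:
  LRU: final set = {bee elk grape} -> differs
  FIFO: final set = {bee elk grape} -> differs
  LFU: final set = {bee grape rat} -> MATCHES target
Only LFU produces the target set.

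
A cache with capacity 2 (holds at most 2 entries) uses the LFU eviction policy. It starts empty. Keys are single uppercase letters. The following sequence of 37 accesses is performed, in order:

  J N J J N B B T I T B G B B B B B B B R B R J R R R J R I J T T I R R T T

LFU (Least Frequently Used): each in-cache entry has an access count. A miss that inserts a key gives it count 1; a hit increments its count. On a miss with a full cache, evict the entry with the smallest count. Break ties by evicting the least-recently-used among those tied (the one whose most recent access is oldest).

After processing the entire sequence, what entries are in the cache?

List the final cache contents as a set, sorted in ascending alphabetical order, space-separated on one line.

LFU simulation (capacity=2):
  1. access J: MISS. Cache: [J(c=1)]
  2. access N: MISS. Cache: [J(c=1) N(c=1)]
  3. access J: HIT, count now 2. Cache: [N(c=1) J(c=2)]
  4. access J: HIT, count now 3. Cache: [N(c=1) J(c=3)]
  5. access N: HIT, count now 2. Cache: [N(c=2) J(c=3)]
  6. access B: MISS, evict N(c=2). Cache: [B(c=1) J(c=3)]
  7. access B: HIT, count now 2. Cache: [B(c=2) J(c=3)]
  8. access T: MISS, evict B(c=2). Cache: [T(c=1) J(c=3)]
  9. access I: MISS, evict T(c=1). Cache: [I(c=1) J(c=3)]
  10. access T: MISS, evict I(c=1). Cache: [T(c=1) J(c=3)]
  11. access B: MISS, evict T(c=1). Cache: [B(c=1) J(c=3)]
  12. access G: MISS, evict B(c=1). Cache: [G(c=1) J(c=3)]
  13. access B: MISS, evict G(c=1). Cache: [B(c=1) J(c=3)]
  14. access B: HIT, count now 2. Cache: [B(c=2) J(c=3)]
  15. access B: HIT, count now 3. Cache: [J(c=3) B(c=3)]
  16. access B: HIT, count now 4. Cache: [J(c=3) B(c=4)]
  17. access B: HIT, count now 5. Cache: [J(c=3) B(c=5)]
  18. access B: HIT, count now 6. Cache: [J(c=3) B(c=6)]
  19. access B: HIT, count now 7. Cache: [J(c=3) B(c=7)]
  20. access R: MISS, evict J(c=3). Cache: [R(c=1) B(c=7)]
  21. access B: HIT, count now 8. Cache: [R(c=1) B(c=8)]
  22. access R: HIT, count now 2. Cache: [R(c=2) B(c=8)]
  23. access J: MISS, evict R(c=2). Cache: [J(c=1) B(c=8)]
  24. access R: MISS, evict J(c=1). Cache: [R(c=1) B(c=8)]
  25. access R: HIT, count now 2. Cache: [R(c=2) B(c=8)]
  26. access R: HIT, count now 3. Cache: [R(c=3) B(c=8)]
  27. access J: MISS, evict R(c=3). Cache: [J(c=1) B(c=8)]
  28. access R: MISS, evict J(c=1). Cache: [R(c=1) B(c=8)]
  29. access I: MISS, evict R(c=1). Cache: [I(c=1) B(c=8)]
  30. access J: MISS, evict I(c=1). Cache: [J(c=1) B(c=8)]
  31. access T: MISS, evict J(c=1). Cache: [T(c=1) B(c=8)]
  32. access T: HIT, count now 2. Cache: [T(c=2) B(c=8)]
  33. access I: MISS, evict T(c=2). Cache: [I(c=1) B(c=8)]
  34. access R: MISS, evict I(c=1). Cache: [R(c=1) B(c=8)]
  35. access R: HIT, count now 2. Cache: [R(c=2) B(c=8)]
  36. access T: MISS, evict R(c=2). Cache: [T(c=1) B(c=8)]
  37. access T: HIT, count now 2. Cache: [T(c=2) B(c=8)]
Total: 17 hits, 20 misses, 18 evictions

Answer: B T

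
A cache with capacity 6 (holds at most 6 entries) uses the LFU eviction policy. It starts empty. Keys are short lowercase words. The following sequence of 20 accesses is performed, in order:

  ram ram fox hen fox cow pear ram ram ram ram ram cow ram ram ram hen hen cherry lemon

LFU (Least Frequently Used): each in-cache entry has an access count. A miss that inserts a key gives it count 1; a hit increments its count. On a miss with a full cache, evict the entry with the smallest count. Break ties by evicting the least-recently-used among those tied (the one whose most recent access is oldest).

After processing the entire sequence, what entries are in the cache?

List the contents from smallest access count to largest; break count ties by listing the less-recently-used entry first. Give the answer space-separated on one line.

Answer: cherry lemon fox cow hen ram

Derivation:
LFU simulation (capacity=6):
  1. access ram: MISS. Cache: [ram(c=1)]
  2. access ram: HIT, count now 2. Cache: [ram(c=2)]
  3. access fox: MISS. Cache: [fox(c=1) ram(c=2)]
  4. access hen: MISS. Cache: [fox(c=1) hen(c=1) ram(c=2)]
  5. access fox: HIT, count now 2. Cache: [hen(c=1) ram(c=2) fox(c=2)]
  6. access cow: MISS. Cache: [hen(c=1) cow(c=1) ram(c=2) fox(c=2)]
  7. access pear: MISS. Cache: [hen(c=1) cow(c=1) pear(c=1) ram(c=2) fox(c=2)]
  8. access ram: HIT, count now 3. Cache: [hen(c=1) cow(c=1) pear(c=1) fox(c=2) ram(c=3)]
  9. access ram: HIT, count now 4. Cache: [hen(c=1) cow(c=1) pear(c=1) fox(c=2) ram(c=4)]
  10. access ram: HIT, count now 5. Cache: [hen(c=1) cow(c=1) pear(c=1) fox(c=2) ram(c=5)]
  11. access ram: HIT, count now 6. Cache: [hen(c=1) cow(c=1) pear(c=1) fox(c=2) ram(c=6)]
  12. access ram: HIT, count now 7. Cache: [hen(c=1) cow(c=1) pear(c=1) fox(c=2) ram(c=7)]
  13. access cow: HIT, count now 2. Cache: [hen(c=1) pear(c=1) fox(c=2) cow(c=2) ram(c=7)]
  14. access ram: HIT, count now 8. Cache: [hen(c=1) pear(c=1) fox(c=2) cow(c=2) ram(c=8)]
  15. access ram: HIT, count now 9. Cache: [hen(c=1) pear(c=1) fox(c=2) cow(c=2) ram(c=9)]
  16. access ram: HIT, count now 10. Cache: [hen(c=1) pear(c=1) fox(c=2) cow(c=2) ram(c=10)]
  17. access hen: HIT, count now 2. Cache: [pear(c=1) fox(c=2) cow(c=2) hen(c=2) ram(c=10)]
  18. access hen: HIT, count now 3. Cache: [pear(c=1) fox(c=2) cow(c=2) hen(c=3) ram(c=10)]
  19. access cherry: MISS. Cache: [pear(c=1) cherry(c=1) fox(c=2) cow(c=2) hen(c=3) ram(c=10)]
  20. access lemon: MISS, evict pear(c=1). Cache: [cherry(c=1) lemon(c=1) fox(c=2) cow(c=2) hen(c=3) ram(c=10)]
Total: 13 hits, 7 misses, 1 evictions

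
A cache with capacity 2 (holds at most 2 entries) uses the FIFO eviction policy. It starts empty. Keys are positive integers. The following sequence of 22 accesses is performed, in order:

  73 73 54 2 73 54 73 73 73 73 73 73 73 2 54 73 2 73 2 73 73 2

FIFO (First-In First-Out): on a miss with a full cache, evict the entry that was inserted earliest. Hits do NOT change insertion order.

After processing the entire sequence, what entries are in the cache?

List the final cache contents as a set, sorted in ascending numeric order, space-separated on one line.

FIFO simulation (capacity=2):
  1. access 73: MISS. Cache (old->new): [73]
  2. access 73: HIT. Cache (old->new): [73]
  3. access 54: MISS. Cache (old->new): [73 54]
  4. access 2: MISS, evict 73. Cache (old->new): [54 2]
  5. access 73: MISS, evict 54. Cache (old->new): [2 73]
  6. access 54: MISS, evict 2. Cache (old->new): [73 54]
  7. access 73: HIT. Cache (old->new): [73 54]
  8. access 73: HIT. Cache (old->new): [73 54]
  9. access 73: HIT. Cache (old->new): [73 54]
  10. access 73: HIT. Cache (old->new): [73 54]
  11. access 73: HIT. Cache (old->new): [73 54]
  12. access 73: HIT. Cache (old->new): [73 54]
  13. access 73: HIT. Cache (old->new): [73 54]
  14. access 2: MISS, evict 73. Cache (old->new): [54 2]
  15. access 54: HIT. Cache (old->new): [54 2]
  16. access 73: MISS, evict 54. Cache (old->new): [2 73]
  17. access 2: HIT. Cache (old->new): [2 73]
  18. access 73: HIT. Cache (old->new): [2 73]
  19. access 2: HIT. Cache (old->new): [2 73]
  20. access 73: HIT. Cache (old->new): [2 73]
  21. access 73: HIT. Cache (old->new): [2 73]
  22. access 2: HIT. Cache (old->new): [2 73]
Total: 15 hits, 7 misses, 5 evictions

Answer: 2 73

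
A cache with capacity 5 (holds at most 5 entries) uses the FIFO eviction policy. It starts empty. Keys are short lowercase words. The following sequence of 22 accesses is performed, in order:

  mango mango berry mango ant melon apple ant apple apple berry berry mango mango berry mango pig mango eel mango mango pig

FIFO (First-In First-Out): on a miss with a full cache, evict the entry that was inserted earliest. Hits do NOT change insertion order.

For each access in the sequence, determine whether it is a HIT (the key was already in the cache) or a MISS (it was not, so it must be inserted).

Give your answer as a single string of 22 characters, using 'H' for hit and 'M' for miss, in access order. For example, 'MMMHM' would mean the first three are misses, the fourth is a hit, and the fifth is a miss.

Answer: MHMHMMMHHHHHHHHHMMMHHH

Derivation:
FIFO simulation (capacity=5):
  1. access mango: MISS. Cache (old->new): [mango]
  2. access mango: HIT. Cache (old->new): [mango]
  3. access berry: MISS. Cache (old->new): [mango berry]
  4. access mango: HIT. Cache (old->new): [mango berry]
  5. access ant: MISS. Cache (old->new): [mango berry ant]
  6. access melon: MISS. Cache (old->new): [mango berry ant melon]
  7. access apple: MISS. Cache (old->new): [mango berry ant melon apple]
  8. access ant: HIT. Cache (old->new): [mango berry ant melon apple]
  9. access apple: HIT. Cache (old->new): [mango berry ant melon apple]
  10. access apple: HIT. Cache (old->new): [mango berry ant melon apple]
  11. access berry: HIT. Cache (old->new): [mango berry ant melon apple]
  12. access berry: HIT. Cache (old->new): [mango berry ant melon apple]
  13. access mango: HIT. Cache (old->new): [mango berry ant melon apple]
  14. access mango: HIT. Cache (old->new): [mango berry ant melon apple]
  15. access berry: HIT. Cache (old->new): [mango berry ant melon apple]
  16. access mango: HIT. Cache (old->new): [mango berry ant melon apple]
  17. access pig: MISS, evict mango. Cache (old->new): [berry ant melon apple pig]
  18. access mango: MISS, evict berry. Cache (old->new): [ant melon apple pig mango]
  19. access eel: MISS, evict ant. Cache (old->new): [melon apple pig mango eel]
  20. access mango: HIT. Cache (old->new): [melon apple pig mango eel]
  21. access mango: HIT. Cache (old->new): [melon apple pig mango eel]
  22. access pig: HIT. Cache (old->new): [melon apple pig mango eel]
Total: 14 hits, 8 misses, 3 evictions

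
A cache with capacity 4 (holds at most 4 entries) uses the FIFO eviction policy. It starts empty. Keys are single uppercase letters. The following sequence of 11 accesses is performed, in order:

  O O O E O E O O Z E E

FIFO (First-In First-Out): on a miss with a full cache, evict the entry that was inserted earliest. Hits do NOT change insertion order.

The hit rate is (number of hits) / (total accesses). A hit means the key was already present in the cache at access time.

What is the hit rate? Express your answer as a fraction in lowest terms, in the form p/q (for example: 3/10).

Answer: 8/11

Derivation:
FIFO simulation (capacity=4):
  1. access O: MISS. Cache (old->new): [O]
  2. access O: HIT. Cache (old->new): [O]
  3. access O: HIT. Cache (old->new): [O]
  4. access E: MISS. Cache (old->new): [O E]
  5. access O: HIT. Cache (old->new): [O E]
  6. access E: HIT. Cache (old->new): [O E]
  7. access O: HIT. Cache (old->new): [O E]
  8. access O: HIT. Cache (old->new): [O E]
  9. access Z: MISS. Cache (old->new): [O E Z]
  10. access E: HIT. Cache (old->new): [O E Z]
  11. access E: HIT. Cache (old->new): [O E Z]
Total: 8 hits, 3 misses, 0 evictions

Hit rate = 8/11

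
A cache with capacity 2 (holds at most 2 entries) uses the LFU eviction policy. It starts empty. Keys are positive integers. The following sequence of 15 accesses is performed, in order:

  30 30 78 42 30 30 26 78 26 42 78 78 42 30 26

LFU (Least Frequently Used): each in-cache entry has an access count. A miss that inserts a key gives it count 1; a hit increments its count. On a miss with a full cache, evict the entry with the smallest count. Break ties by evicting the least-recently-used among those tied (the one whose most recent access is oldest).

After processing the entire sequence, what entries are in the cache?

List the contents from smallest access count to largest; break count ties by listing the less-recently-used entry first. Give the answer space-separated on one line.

LFU simulation (capacity=2):
  1. access 30: MISS. Cache: [30(c=1)]
  2. access 30: HIT, count now 2. Cache: [30(c=2)]
  3. access 78: MISS. Cache: [78(c=1) 30(c=2)]
  4. access 42: MISS, evict 78(c=1). Cache: [42(c=1) 30(c=2)]
  5. access 30: HIT, count now 3. Cache: [42(c=1) 30(c=3)]
  6. access 30: HIT, count now 4. Cache: [42(c=1) 30(c=4)]
  7. access 26: MISS, evict 42(c=1). Cache: [26(c=1) 30(c=4)]
  8. access 78: MISS, evict 26(c=1). Cache: [78(c=1) 30(c=4)]
  9. access 26: MISS, evict 78(c=1). Cache: [26(c=1) 30(c=4)]
  10. access 42: MISS, evict 26(c=1). Cache: [42(c=1) 30(c=4)]
  11. access 78: MISS, evict 42(c=1). Cache: [78(c=1) 30(c=4)]
  12. access 78: HIT, count now 2. Cache: [78(c=2) 30(c=4)]
  13. access 42: MISS, evict 78(c=2). Cache: [42(c=1) 30(c=4)]
  14. access 30: HIT, count now 5. Cache: [42(c=1) 30(c=5)]
  15. access 26: MISS, evict 42(c=1). Cache: [26(c=1) 30(c=5)]
Total: 5 hits, 10 misses, 8 evictions

Answer: 26 30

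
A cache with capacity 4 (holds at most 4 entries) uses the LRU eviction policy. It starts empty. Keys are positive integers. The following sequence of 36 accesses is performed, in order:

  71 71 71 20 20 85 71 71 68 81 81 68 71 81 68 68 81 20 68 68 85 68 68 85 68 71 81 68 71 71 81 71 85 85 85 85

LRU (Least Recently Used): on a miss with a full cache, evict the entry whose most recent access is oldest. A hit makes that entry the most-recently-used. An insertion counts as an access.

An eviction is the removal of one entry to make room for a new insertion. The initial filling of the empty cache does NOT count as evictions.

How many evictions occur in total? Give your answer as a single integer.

Answer: 5

Derivation:
LRU simulation (capacity=4):
  1. access 71: MISS. Cache (LRU->MRU): [71]
  2. access 71: HIT. Cache (LRU->MRU): [71]
  3. access 71: HIT. Cache (LRU->MRU): [71]
  4. access 20: MISS. Cache (LRU->MRU): [71 20]
  5. access 20: HIT. Cache (LRU->MRU): [71 20]
  6. access 85: MISS. Cache (LRU->MRU): [71 20 85]
  7. access 71: HIT. Cache (LRU->MRU): [20 85 71]
  8. access 71: HIT. Cache (LRU->MRU): [20 85 71]
  9. access 68: MISS. Cache (LRU->MRU): [20 85 71 68]
  10. access 81: MISS, evict 20. Cache (LRU->MRU): [85 71 68 81]
  11. access 81: HIT. Cache (LRU->MRU): [85 71 68 81]
  12. access 68: HIT. Cache (LRU->MRU): [85 71 81 68]
  13. access 71: HIT. Cache (LRU->MRU): [85 81 68 71]
  14. access 81: HIT. Cache (LRU->MRU): [85 68 71 81]
  15. access 68: HIT. Cache (LRU->MRU): [85 71 81 68]
  16. access 68: HIT. Cache (LRU->MRU): [85 71 81 68]
  17. access 81: HIT. Cache (LRU->MRU): [85 71 68 81]
  18. access 20: MISS, evict 85. Cache (LRU->MRU): [71 68 81 20]
  19. access 68: HIT. Cache (LRU->MRU): [71 81 20 68]
  20. access 68: HIT. Cache (LRU->MRU): [71 81 20 68]
  21. access 85: MISS, evict 71. Cache (LRU->MRU): [81 20 68 85]
  22. access 68: HIT. Cache (LRU->MRU): [81 20 85 68]
  23. access 68: HIT. Cache (LRU->MRU): [81 20 85 68]
  24. access 85: HIT. Cache (LRU->MRU): [81 20 68 85]
  25. access 68: HIT. Cache (LRU->MRU): [81 20 85 68]
  26. access 71: MISS, evict 81. Cache (LRU->MRU): [20 85 68 71]
  27. access 81: MISS, evict 20. Cache (LRU->MRU): [85 68 71 81]
  28. access 68: HIT. Cache (LRU->MRU): [85 71 81 68]
  29. access 71: HIT. Cache (LRU->MRU): [85 81 68 71]
  30. access 71: HIT. Cache (LRU->MRU): [85 81 68 71]
  31. access 81: HIT. Cache (LRU->MRU): [85 68 71 81]
  32. access 71: HIT. Cache (LRU->MRU): [85 68 81 71]
  33. access 85: HIT. Cache (LRU->MRU): [68 81 71 85]
  34. access 85: HIT. Cache (LRU->MRU): [68 81 71 85]
  35. access 85: HIT. Cache (LRU->MRU): [68 81 71 85]
  36. access 85: HIT. Cache (LRU->MRU): [68 81 71 85]
Total: 27 hits, 9 misses, 5 evictions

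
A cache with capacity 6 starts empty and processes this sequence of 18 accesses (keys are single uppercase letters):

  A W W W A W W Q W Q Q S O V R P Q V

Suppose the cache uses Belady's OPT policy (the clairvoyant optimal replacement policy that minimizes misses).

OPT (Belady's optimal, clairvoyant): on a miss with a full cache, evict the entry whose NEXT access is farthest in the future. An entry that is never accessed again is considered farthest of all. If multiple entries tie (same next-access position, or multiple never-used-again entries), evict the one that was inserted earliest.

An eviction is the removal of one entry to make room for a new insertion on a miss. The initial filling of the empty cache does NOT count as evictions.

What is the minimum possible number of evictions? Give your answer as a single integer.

OPT (Belady) simulation (capacity=6):
  1. access A: MISS. Cache: [A]
  2. access W: MISS. Cache: [A W]
  3. access W: HIT. Next use of W: step 4. Cache: [A W]
  4. access W: HIT. Next use of W: step 6. Cache: [A W]
  5. access A: HIT. Next use of A: never. Cache: [A W]
  6. access W: HIT. Next use of W: step 7. Cache: [A W]
  7. access W: HIT. Next use of W: step 9. Cache: [A W]
  8. access Q: MISS. Cache: [A W Q]
  9. access W: HIT. Next use of W: never. Cache: [A W Q]
  10. access Q: HIT. Next use of Q: step 11. Cache: [A W Q]
  11. access Q: HIT. Next use of Q: step 17. Cache: [A W Q]
  12. access S: MISS. Cache: [A W Q S]
  13. access O: MISS. Cache: [A W Q S O]
  14. access V: MISS. Cache: [A W Q S O V]
  15. access R: MISS, evict A (next use: never). Cache: [W Q S O V R]
  16. access P: MISS, evict W (next use: never). Cache: [Q S O V R P]
  17. access Q: HIT. Next use of Q: never. Cache: [Q S O V R P]
  18. access V: HIT. Next use of V: never. Cache: [Q S O V R P]
Total: 10 hits, 8 misses, 2 evictions

Answer: 2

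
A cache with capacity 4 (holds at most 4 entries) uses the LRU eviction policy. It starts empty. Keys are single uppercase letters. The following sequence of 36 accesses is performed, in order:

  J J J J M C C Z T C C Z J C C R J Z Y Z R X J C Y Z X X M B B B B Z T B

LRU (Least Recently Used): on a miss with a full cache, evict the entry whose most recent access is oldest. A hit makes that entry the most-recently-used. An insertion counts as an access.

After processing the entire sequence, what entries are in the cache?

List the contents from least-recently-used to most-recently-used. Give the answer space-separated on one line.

Answer: M Z T B

Derivation:
LRU simulation (capacity=4):
  1. access J: MISS. Cache (LRU->MRU): [J]
  2. access J: HIT. Cache (LRU->MRU): [J]
  3. access J: HIT. Cache (LRU->MRU): [J]
  4. access J: HIT. Cache (LRU->MRU): [J]
  5. access M: MISS. Cache (LRU->MRU): [J M]
  6. access C: MISS. Cache (LRU->MRU): [J M C]
  7. access C: HIT. Cache (LRU->MRU): [J M C]
  8. access Z: MISS. Cache (LRU->MRU): [J M C Z]
  9. access T: MISS, evict J. Cache (LRU->MRU): [M C Z T]
  10. access C: HIT. Cache (LRU->MRU): [M Z T C]
  11. access C: HIT. Cache (LRU->MRU): [M Z T C]
  12. access Z: HIT. Cache (LRU->MRU): [M T C Z]
  13. access J: MISS, evict M. Cache (LRU->MRU): [T C Z J]
  14. access C: HIT. Cache (LRU->MRU): [T Z J C]
  15. access C: HIT. Cache (LRU->MRU): [T Z J C]
  16. access R: MISS, evict T. Cache (LRU->MRU): [Z J C R]
  17. access J: HIT. Cache (LRU->MRU): [Z C R J]
  18. access Z: HIT. Cache (LRU->MRU): [C R J Z]
  19. access Y: MISS, evict C. Cache (LRU->MRU): [R J Z Y]
  20. access Z: HIT. Cache (LRU->MRU): [R J Y Z]
  21. access R: HIT. Cache (LRU->MRU): [J Y Z R]
  22. access X: MISS, evict J. Cache (LRU->MRU): [Y Z R X]
  23. access J: MISS, evict Y. Cache (LRU->MRU): [Z R X J]
  24. access C: MISS, evict Z. Cache (LRU->MRU): [R X J C]
  25. access Y: MISS, evict R. Cache (LRU->MRU): [X J C Y]
  26. access Z: MISS, evict X. Cache (LRU->MRU): [J C Y Z]
  27. access X: MISS, evict J. Cache (LRU->MRU): [C Y Z X]
  28. access X: HIT. Cache (LRU->MRU): [C Y Z X]
  29. access M: MISS, evict C. Cache (LRU->MRU): [Y Z X M]
  30. access B: MISS, evict Y. Cache (LRU->MRU): [Z X M B]
  31. access B: HIT. Cache (LRU->MRU): [Z X M B]
  32. access B: HIT. Cache (LRU->MRU): [Z X M B]
  33. access B: HIT. Cache (LRU->MRU): [Z X M B]
  34. access Z: HIT. Cache (LRU->MRU): [X M B Z]
  35. access T: MISS, evict X. Cache (LRU->MRU): [M B Z T]
  36. access B: HIT. Cache (LRU->MRU): [M Z T B]
Total: 19 hits, 17 misses, 13 evictions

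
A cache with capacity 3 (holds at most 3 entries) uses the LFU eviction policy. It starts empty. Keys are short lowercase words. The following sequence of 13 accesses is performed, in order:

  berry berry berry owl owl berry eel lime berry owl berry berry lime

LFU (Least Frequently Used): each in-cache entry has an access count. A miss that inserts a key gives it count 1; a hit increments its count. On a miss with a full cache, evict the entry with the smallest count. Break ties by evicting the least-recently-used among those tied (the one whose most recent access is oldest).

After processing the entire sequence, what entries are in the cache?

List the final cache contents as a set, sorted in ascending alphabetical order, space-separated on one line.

Answer: berry lime owl

Derivation:
LFU simulation (capacity=3):
  1. access berry: MISS. Cache: [berry(c=1)]
  2. access berry: HIT, count now 2. Cache: [berry(c=2)]
  3. access berry: HIT, count now 3. Cache: [berry(c=3)]
  4. access owl: MISS. Cache: [owl(c=1) berry(c=3)]
  5. access owl: HIT, count now 2. Cache: [owl(c=2) berry(c=3)]
  6. access berry: HIT, count now 4. Cache: [owl(c=2) berry(c=4)]
  7. access eel: MISS. Cache: [eel(c=1) owl(c=2) berry(c=4)]
  8. access lime: MISS, evict eel(c=1). Cache: [lime(c=1) owl(c=2) berry(c=4)]
  9. access berry: HIT, count now 5. Cache: [lime(c=1) owl(c=2) berry(c=5)]
  10. access owl: HIT, count now 3. Cache: [lime(c=1) owl(c=3) berry(c=5)]
  11. access berry: HIT, count now 6. Cache: [lime(c=1) owl(c=3) berry(c=6)]
  12. access berry: HIT, count now 7. Cache: [lime(c=1) owl(c=3) berry(c=7)]
  13. access lime: HIT, count now 2. Cache: [lime(c=2) owl(c=3) berry(c=7)]
Total: 9 hits, 4 misses, 1 evictions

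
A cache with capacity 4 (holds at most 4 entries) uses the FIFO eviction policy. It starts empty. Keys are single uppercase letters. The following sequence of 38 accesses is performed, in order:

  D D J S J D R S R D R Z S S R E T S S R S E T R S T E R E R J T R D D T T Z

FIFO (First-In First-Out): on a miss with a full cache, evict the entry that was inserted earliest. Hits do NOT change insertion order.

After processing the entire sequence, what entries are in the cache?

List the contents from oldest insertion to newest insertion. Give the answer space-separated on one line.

FIFO simulation (capacity=4):
  1. access D: MISS. Cache (old->new): [D]
  2. access D: HIT. Cache (old->new): [D]
  3. access J: MISS. Cache (old->new): [D J]
  4. access S: MISS. Cache (old->new): [D J S]
  5. access J: HIT. Cache (old->new): [D J S]
  6. access D: HIT. Cache (old->new): [D J S]
  7. access R: MISS. Cache (old->new): [D J S R]
  8. access S: HIT. Cache (old->new): [D J S R]
  9. access R: HIT. Cache (old->new): [D J S R]
  10. access D: HIT. Cache (old->new): [D J S R]
  11. access R: HIT. Cache (old->new): [D J S R]
  12. access Z: MISS, evict D. Cache (old->new): [J S R Z]
  13. access S: HIT. Cache (old->new): [J S R Z]
  14. access S: HIT. Cache (old->new): [J S R Z]
  15. access R: HIT. Cache (old->new): [J S R Z]
  16. access E: MISS, evict J. Cache (old->new): [S R Z E]
  17. access T: MISS, evict S. Cache (old->new): [R Z E T]
  18. access S: MISS, evict R. Cache (old->new): [Z E T S]
  19. access S: HIT. Cache (old->new): [Z E T S]
  20. access R: MISS, evict Z. Cache (old->new): [E T S R]
  21. access S: HIT. Cache (old->new): [E T S R]
  22. access E: HIT. Cache (old->new): [E T S R]
  23. access T: HIT. Cache (old->new): [E T S R]
  24. access R: HIT. Cache (old->new): [E T S R]
  25. access S: HIT. Cache (old->new): [E T S R]
  26. access T: HIT. Cache (old->new): [E T S R]
  27. access E: HIT. Cache (old->new): [E T S R]
  28. access R: HIT. Cache (old->new): [E T S R]
  29. access E: HIT. Cache (old->new): [E T S R]
  30. access R: HIT. Cache (old->new): [E T S R]
  31. access J: MISS, evict E. Cache (old->new): [T S R J]
  32. access T: HIT. Cache (old->new): [T S R J]
  33. access R: HIT. Cache (old->new): [T S R J]
  34. access D: MISS, evict T. Cache (old->new): [S R J D]
  35. access D: HIT. Cache (old->new): [S R J D]
  36. access T: MISS, evict S. Cache (old->new): [R J D T]
  37. access T: HIT. Cache (old->new): [R J D T]
  38. access Z: MISS, evict R. Cache (old->new): [J D T Z]
Total: 25 hits, 13 misses, 9 evictions

Answer: J D T Z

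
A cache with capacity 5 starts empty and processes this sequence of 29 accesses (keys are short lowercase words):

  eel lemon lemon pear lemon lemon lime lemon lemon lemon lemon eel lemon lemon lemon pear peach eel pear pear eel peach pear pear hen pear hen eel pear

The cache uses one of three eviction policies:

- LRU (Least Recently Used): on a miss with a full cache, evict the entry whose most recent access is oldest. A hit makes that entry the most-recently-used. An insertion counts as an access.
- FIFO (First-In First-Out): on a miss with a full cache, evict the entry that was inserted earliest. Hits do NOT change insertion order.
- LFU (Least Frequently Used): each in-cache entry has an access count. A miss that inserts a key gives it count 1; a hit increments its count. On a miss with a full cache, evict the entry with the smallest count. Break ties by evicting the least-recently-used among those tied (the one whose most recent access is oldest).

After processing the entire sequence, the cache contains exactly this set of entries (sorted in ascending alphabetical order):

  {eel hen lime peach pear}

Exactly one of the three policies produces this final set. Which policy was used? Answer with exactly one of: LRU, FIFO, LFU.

Simulating under each policy and comparing final sets:
  LRU: final set = {eel hen lemon peach pear} -> differs
  FIFO: final set = {eel hen lime peach pear} -> MATCHES target
  LFU: final set = {eel hen lemon peach pear} -> differs
Only FIFO produces the target set.

Answer: FIFO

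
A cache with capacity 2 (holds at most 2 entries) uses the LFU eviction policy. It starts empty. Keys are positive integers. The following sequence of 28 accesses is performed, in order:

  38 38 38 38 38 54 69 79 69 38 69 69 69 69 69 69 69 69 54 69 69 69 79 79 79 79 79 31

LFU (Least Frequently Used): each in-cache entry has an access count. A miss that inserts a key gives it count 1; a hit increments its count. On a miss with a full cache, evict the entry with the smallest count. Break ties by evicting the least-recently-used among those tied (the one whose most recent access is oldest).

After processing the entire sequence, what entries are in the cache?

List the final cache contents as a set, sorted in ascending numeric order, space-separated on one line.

LFU simulation (capacity=2):
  1. access 38: MISS. Cache: [38(c=1)]
  2. access 38: HIT, count now 2. Cache: [38(c=2)]
  3. access 38: HIT, count now 3. Cache: [38(c=3)]
  4. access 38: HIT, count now 4. Cache: [38(c=4)]
  5. access 38: HIT, count now 5. Cache: [38(c=5)]
  6. access 54: MISS. Cache: [54(c=1) 38(c=5)]
  7. access 69: MISS, evict 54(c=1). Cache: [69(c=1) 38(c=5)]
  8. access 79: MISS, evict 69(c=1). Cache: [79(c=1) 38(c=5)]
  9. access 69: MISS, evict 79(c=1). Cache: [69(c=1) 38(c=5)]
  10. access 38: HIT, count now 6. Cache: [69(c=1) 38(c=6)]
  11. access 69: HIT, count now 2. Cache: [69(c=2) 38(c=6)]
  12. access 69: HIT, count now 3. Cache: [69(c=3) 38(c=6)]
  13. access 69: HIT, count now 4. Cache: [69(c=4) 38(c=6)]
  14. access 69: HIT, count now 5. Cache: [69(c=5) 38(c=6)]
  15. access 69: HIT, count now 6. Cache: [38(c=6) 69(c=6)]
  16. access 69: HIT, count now 7. Cache: [38(c=6) 69(c=7)]
  17. access 69: HIT, count now 8. Cache: [38(c=6) 69(c=8)]
  18. access 69: HIT, count now 9. Cache: [38(c=6) 69(c=9)]
  19. access 54: MISS, evict 38(c=6). Cache: [54(c=1) 69(c=9)]
  20. access 69: HIT, count now 10. Cache: [54(c=1) 69(c=10)]
  21. access 69: HIT, count now 11. Cache: [54(c=1) 69(c=11)]
  22. access 69: HIT, count now 12. Cache: [54(c=1) 69(c=12)]
  23. access 79: MISS, evict 54(c=1). Cache: [79(c=1) 69(c=12)]
  24. access 79: HIT, count now 2. Cache: [79(c=2) 69(c=12)]
  25. access 79: HIT, count now 3. Cache: [79(c=3) 69(c=12)]
  26. access 79: HIT, count now 4. Cache: [79(c=4) 69(c=12)]
  27. access 79: HIT, count now 5. Cache: [79(c=5) 69(c=12)]
  28. access 31: MISS, evict 79(c=5). Cache: [31(c=1) 69(c=12)]
Total: 20 hits, 8 misses, 6 evictions

Answer: 31 69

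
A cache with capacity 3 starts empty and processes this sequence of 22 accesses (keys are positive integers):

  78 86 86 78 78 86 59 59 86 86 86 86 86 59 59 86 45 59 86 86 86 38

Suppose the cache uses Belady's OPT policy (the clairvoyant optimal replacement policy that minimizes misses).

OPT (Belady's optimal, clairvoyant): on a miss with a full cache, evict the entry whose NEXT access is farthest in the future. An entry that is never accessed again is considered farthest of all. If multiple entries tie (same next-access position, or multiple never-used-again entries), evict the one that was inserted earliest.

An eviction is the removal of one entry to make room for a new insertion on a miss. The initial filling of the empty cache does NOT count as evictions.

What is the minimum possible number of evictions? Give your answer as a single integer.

OPT (Belady) simulation (capacity=3):
  1. access 78: MISS. Cache: [78]
  2. access 86: MISS. Cache: [78 86]
  3. access 86: HIT. Next use of 86: step 6. Cache: [78 86]
  4. access 78: HIT. Next use of 78: step 5. Cache: [78 86]
  5. access 78: HIT. Next use of 78: never. Cache: [78 86]
  6. access 86: HIT. Next use of 86: step 9. Cache: [78 86]
  7. access 59: MISS. Cache: [78 86 59]
  8. access 59: HIT. Next use of 59: step 14. Cache: [78 86 59]
  9. access 86: HIT. Next use of 86: step 10. Cache: [78 86 59]
  10. access 86: HIT. Next use of 86: step 11. Cache: [78 86 59]
  11. access 86: HIT. Next use of 86: step 12. Cache: [78 86 59]
  12. access 86: HIT. Next use of 86: step 13. Cache: [78 86 59]
  13. access 86: HIT. Next use of 86: step 16. Cache: [78 86 59]
  14. access 59: HIT. Next use of 59: step 15. Cache: [78 86 59]
  15. access 59: HIT. Next use of 59: step 18. Cache: [78 86 59]
  16. access 86: HIT. Next use of 86: step 19. Cache: [78 86 59]
  17. access 45: MISS, evict 78 (next use: never). Cache: [86 59 45]
  18. access 59: HIT. Next use of 59: never. Cache: [86 59 45]
  19. access 86: HIT. Next use of 86: step 20. Cache: [86 59 45]
  20. access 86: HIT. Next use of 86: step 21. Cache: [86 59 45]
  21. access 86: HIT. Next use of 86: never. Cache: [86 59 45]
  22. access 38: MISS, evict 86 (next use: never). Cache: [59 45 38]
Total: 17 hits, 5 misses, 2 evictions

Answer: 2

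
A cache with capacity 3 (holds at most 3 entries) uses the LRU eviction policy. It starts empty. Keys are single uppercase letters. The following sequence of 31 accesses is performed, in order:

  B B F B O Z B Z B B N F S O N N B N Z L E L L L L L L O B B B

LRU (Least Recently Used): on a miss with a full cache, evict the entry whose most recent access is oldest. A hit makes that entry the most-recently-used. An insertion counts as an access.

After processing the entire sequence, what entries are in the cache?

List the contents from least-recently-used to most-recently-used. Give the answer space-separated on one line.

Answer: L O B

Derivation:
LRU simulation (capacity=3):
  1. access B: MISS. Cache (LRU->MRU): [B]
  2. access B: HIT. Cache (LRU->MRU): [B]
  3. access F: MISS. Cache (LRU->MRU): [B F]
  4. access B: HIT. Cache (LRU->MRU): [F B]
  5. access O: MISS. Cache (LRU->MRU): [F B O]
  6. access Z: MISS, evict F. Cache (LRU->MRU): [B O Z]
  7. access B: HIT. Cache (LRU->MRU): [O Z B]
  8. access Z: HIT. Cache (LRU->MRU): [O B Z]
  9. access B: HIT. Cache (LRU->MRU): [O Z B]
  10. access B: HIT. Cache (LRU->MRU): [O Z B]
  11. access N: MISS, evict O. Cache (LRU->MRU): [Z B N]
  12. access F: MISS, evict Z. Cache (LRU->MRU): [B N F]
  13. access S: MISS, evict B. Cache (LRU->MRU): [N F S]
  14. access O: MISS, evict N. Cache (LRU->MRU): [F S O]
  15. access N: MISS, evict F. Cache (LRU->MRU): [S O N]
  16. access N: HIT. Cache (LRU->MRU): [S O N]
  17. access B: MISS, evict S. Cache (LRU->MRU): [O N B]
  18. access N: HIT. Cache (LRU->MRU): [O B N]
  19. access Z: MISS, evict O. Cache (LRU->MRU): [B N Z]
  20. access L: MISS, evict B. Cache (LRU->MRU): [N Z L]
  21. access E: MISS, evict N. Cache (LRU->MRU): [Z L E]
  22. access L: HIT. Cache (LRU->MRU): [Z E L]
  23. access L: HIT. Cache (LRU->MRU): [Z E L]
  24. access L: HIT. Cache (LRU->MRU): [Z E L]
  25. access L: HIT. Cache (LRU->MRU): [Z E L]
  26. access L: HIT. Cache (LRU->MRU): [Z E L]
  27. access L: HIT. Cache (LRU->MRU): [Z E L]
  28. access O: MISS, evict Z. Cache (LRU->MRU): [E L O]
  29. access B: MISS, evict E. Cache (LRU->MRU): [L O B]
  30. access B: HIT. Cache (LRU->MRU): [L O B]
  31. access B: HIT. Cache (LRU->MRU): [L O B]
Total: 16 hits, 15 misses, 12 evictions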